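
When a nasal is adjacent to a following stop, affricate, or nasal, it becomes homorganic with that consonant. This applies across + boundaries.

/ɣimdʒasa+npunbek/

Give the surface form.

[ɣiɲdʒasa+mpumbek]

/m/ before /dʒ/ (palatal) → [ɲ]
/n/ before /p/ (labial) → [m]
/n/ before /b/ (labial) → [m]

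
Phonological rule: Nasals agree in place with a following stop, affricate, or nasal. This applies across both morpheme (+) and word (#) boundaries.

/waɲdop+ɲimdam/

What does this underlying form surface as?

[wandop+ɲindam]

/ɲ/ before /d/ (alveolar) → [n]
/m/ before /d/ (alveolar) → [n]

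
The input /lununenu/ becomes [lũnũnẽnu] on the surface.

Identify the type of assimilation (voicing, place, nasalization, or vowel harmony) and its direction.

nasalization, regressive

/u/→[ũ] /u/→[ũ] /e/→[ẽ].
Each target copies a feature from the following segment, so the direction is regressive.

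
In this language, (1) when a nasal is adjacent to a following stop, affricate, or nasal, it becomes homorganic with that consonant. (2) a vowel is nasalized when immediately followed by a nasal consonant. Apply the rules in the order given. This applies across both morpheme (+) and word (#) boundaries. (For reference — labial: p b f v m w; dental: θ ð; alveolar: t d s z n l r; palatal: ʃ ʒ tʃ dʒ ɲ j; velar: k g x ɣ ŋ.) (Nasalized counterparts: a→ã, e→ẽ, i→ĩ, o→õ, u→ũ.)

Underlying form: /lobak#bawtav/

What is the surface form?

[lobak#bawtav]

Rule 1: no segment meets the rule's conditions; no change.
After rule 1: lobak#bawtav
Rule 2: no segment meets the rule's conditions; no change.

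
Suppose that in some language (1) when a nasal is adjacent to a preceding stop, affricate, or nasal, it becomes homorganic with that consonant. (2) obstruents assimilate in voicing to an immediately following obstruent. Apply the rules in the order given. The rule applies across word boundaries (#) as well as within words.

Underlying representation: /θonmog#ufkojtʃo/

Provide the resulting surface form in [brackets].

[θonnog#ufkojtʃo]

Rule 1: /m/ after /n/ (alveolar) → [n]
After rule 1: θonnog#ufkojtʃo
Rule 2: no segment meets the rule's conditions; no change.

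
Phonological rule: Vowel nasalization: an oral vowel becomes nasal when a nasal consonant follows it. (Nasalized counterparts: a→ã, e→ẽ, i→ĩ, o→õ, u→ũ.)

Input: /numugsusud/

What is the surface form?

[nũmugsusud]

/u/ before nasal /m/ → [ũ]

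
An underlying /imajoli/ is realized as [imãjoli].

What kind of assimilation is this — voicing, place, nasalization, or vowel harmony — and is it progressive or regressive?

/a/→[ã].
Each target copies a feature from the preceding segment, so the direction is progressive.

nasalization, progressive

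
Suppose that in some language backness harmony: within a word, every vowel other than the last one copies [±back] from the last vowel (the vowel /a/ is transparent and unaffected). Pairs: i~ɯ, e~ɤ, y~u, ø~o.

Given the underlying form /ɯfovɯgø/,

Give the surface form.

[iføvigø]

/ɯ/ harmonizes with /ø/ ([-back]) → [i]
/o/ harmonizes with /ø/ ([-back]) → [ø]
/ɯ/ harmonizes with /ø/ ([-back]) → [i]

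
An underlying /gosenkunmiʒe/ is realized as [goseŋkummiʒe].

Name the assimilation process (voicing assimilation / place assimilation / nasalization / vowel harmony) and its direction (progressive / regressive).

place assimilation, regressive

/n/→[ŋ] /n/→[m].
Each target copies a feature from the following segment, so the direction is regressive.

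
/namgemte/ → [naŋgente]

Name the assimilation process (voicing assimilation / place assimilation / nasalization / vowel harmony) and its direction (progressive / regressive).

/m/→[ŋ] /m/→[n].
Each target copies a feature from the following segment, so the direction is regressive.

place assimilation, regressive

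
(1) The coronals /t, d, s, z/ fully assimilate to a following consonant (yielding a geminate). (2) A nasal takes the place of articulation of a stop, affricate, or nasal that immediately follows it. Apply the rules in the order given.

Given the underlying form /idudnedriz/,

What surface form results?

[idunnerriz]

Rule 1: /d/ before /n/ → [n] (total assimilation)
Rule 1: /d/ before /r/ → [r] (total assimilation)
After rule 1: idunnerriz
Rule 2: no segment meets the rule's conditions; no change.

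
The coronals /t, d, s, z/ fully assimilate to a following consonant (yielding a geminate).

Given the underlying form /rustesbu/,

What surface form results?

/s/ before /t/ → [t] (total assimilation)
/s/ before /b/ → [b] (total assimilation)

[ruttebbu]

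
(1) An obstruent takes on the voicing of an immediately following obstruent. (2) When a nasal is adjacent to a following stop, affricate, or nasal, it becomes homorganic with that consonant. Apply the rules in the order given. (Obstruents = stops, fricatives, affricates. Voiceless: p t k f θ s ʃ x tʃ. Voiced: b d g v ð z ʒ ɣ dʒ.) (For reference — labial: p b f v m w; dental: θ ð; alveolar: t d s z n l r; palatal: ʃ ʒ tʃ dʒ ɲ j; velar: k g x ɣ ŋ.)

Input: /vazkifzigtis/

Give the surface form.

Rule 1: /z/ before /k/ (voiceless) → [s]
Rule 1: /f/ before /z/ (voiced) → [v]
Rule 1: /g/ before /t/ (voiceless) → [k]
After rule 1: vaskivziktis
Rule 2: no segment meets the rule's conditions; no change.

[vaskivziktis]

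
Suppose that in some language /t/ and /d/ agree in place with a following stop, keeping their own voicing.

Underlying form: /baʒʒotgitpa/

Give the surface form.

[baʒʒokgippa]

/t/ before /g/ (velar) → [k]
/t/ before /p/ (labial) → [p]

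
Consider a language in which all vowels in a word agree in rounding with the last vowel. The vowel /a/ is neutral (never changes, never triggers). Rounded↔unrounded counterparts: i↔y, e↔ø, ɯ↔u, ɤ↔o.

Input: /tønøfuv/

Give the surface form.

no segment meets the rule's conditions; no change.

[tønøfuv]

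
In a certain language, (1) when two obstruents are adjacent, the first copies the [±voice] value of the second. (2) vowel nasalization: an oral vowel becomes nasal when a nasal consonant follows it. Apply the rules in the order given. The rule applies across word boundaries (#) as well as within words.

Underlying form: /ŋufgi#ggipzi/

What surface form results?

Rule 1: /f/ before /g/ (voiced) → [v]
Rule 1: /p/ before /z/ (voiced) → [b]
After rule 1: ŋuvgi#ggibzi
Rule 2: no segment meets the rule's conditions; no change.

[ŋuvgi#ggibzi]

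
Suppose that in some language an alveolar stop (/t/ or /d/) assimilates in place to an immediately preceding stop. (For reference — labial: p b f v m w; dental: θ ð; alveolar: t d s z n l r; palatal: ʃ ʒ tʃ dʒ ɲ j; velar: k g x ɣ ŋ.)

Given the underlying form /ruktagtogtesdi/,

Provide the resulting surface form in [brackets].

[rukkagkogkesdi]

/t/ after /k/ (velar) → [k]
/t/ after /g/ (velar) → [k]
/t/ after /g/ (velar) → [k]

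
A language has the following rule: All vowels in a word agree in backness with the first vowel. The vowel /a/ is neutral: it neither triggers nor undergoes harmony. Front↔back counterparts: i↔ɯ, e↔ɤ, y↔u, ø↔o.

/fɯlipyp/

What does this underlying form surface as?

/i/ harmonizes with /ɯ/ ([+back]) → [ɯ]
/y/ harmonizes with /ɯ/ ([+back]) → [u]

[fɯlɯpup]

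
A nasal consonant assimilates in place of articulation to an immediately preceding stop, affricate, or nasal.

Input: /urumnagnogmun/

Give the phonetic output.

/n/ after /m/ (labial) → [m]
/n/ after /g/ (velar) → [ŋ]
/m/ after /g/ (velar) → [ŋ]

[urummagŋogŋun]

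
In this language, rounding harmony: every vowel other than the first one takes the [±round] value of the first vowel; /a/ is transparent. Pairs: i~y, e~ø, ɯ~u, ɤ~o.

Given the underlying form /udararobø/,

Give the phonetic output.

[udararobø]

no segment meets the rule's conditions; no change.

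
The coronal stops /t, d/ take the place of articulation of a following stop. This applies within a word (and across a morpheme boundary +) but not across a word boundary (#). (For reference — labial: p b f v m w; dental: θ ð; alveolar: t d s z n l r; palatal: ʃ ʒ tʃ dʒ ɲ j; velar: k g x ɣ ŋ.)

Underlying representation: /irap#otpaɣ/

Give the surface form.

/t/ before /p/ (labial) → [p]

[irap#oppaɣ]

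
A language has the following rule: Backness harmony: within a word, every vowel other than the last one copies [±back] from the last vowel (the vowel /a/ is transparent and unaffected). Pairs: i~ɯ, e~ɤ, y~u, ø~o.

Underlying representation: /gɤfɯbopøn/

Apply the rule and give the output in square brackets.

/ɤ/ harmonizes with /ø/ ([-back]) → [e]
/ɯ/ harmonizes with /ø/ ([-back]) → [i]
/o/ harmonizes with /ø/ ([-back]) → [ø]

[gefibøpøn]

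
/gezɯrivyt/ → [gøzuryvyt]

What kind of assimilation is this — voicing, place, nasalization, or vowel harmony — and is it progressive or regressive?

vowel harmony, regressive

/e/→[ø] /ɯ/→[u] /i/→[y].
Vowels agree with the last vowel, so the harmony is regressive.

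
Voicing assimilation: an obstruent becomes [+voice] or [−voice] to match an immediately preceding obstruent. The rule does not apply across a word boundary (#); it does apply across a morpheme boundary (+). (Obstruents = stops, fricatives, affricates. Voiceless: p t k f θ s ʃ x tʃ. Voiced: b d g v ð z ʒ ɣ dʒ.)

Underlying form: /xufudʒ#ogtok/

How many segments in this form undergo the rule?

/t/ after /g/ (voiced) → [d]
1 segment changes.

1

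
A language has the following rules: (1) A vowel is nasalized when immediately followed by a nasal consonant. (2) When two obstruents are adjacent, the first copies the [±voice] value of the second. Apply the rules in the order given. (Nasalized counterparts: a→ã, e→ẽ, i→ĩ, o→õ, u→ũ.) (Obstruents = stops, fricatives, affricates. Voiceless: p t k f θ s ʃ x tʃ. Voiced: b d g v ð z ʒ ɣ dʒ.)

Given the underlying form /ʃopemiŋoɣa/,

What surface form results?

Rule 1: /e/ before nasal /m/ → [ẽ]
Rule 1: /i/ before nasal /ŋ/ → [ĩ]
After rule 1: ʃopẽmĩŋoɣa
Rule 2: no segment meets the rule's conditions; no change.

[ʃopẽmĩŋoɣa]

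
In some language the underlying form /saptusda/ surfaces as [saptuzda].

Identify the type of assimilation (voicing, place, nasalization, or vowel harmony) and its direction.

/s/→[z].
Each target copies a feature from the following segment, so the direction is regressive.

voicing assimilation, regressive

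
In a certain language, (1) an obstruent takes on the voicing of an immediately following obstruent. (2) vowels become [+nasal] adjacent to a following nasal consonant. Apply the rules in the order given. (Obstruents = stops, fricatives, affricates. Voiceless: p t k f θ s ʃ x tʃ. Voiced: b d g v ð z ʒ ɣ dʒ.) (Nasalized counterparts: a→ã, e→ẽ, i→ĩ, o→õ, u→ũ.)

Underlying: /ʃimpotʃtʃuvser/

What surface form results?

Rule 1: /v/ before /s/ (voiceless) → [f]
After rule 1: ʃimpotʃtʃufser
Rule 2: /i/ before nasal /m/ → [ĩ]

[ʃĩmpotʃtʃufser]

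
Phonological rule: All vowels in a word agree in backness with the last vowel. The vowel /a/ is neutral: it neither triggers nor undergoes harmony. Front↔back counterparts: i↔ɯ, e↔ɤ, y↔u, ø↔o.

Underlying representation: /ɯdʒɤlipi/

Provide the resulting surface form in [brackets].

/ɯ/ harmonizes with /i/ ([-back]) → [i]
/ɤ/ harmonizes with /i/ ([-back]) → [e]

[idʒelipi]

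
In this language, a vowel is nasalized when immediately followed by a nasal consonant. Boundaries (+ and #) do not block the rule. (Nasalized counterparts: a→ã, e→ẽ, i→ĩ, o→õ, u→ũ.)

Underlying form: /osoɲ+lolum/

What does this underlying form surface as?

/o/ before nasal /ɲ/ → [õ]
/u/ before nasal /m/ → [ũ]

[osõɲ+lolũm]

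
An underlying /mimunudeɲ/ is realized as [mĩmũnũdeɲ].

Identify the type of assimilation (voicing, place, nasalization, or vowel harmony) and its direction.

/i/→[ĩ] /u/→[ũ] /u/→[ũ].
Each target copies a feature from the preceding segment, so the direction is progressive.

nasalization, progressive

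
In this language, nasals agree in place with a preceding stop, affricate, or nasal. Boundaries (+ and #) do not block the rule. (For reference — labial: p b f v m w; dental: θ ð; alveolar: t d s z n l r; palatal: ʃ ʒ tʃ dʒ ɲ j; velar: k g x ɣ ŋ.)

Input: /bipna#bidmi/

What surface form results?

[bipma#bidni]

/n/ after /p/ (labial) → [m]
/m/ after /d/ (alveolar) → [n]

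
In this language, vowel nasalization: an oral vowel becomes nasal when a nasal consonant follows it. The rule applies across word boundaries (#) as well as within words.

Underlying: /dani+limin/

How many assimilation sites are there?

3

/a/ before nasal /n/ → [ã]
/i/ before nasal /m/ → [ĩ]
/i/ before nasal /n/ → [ĩ]
3 segments change.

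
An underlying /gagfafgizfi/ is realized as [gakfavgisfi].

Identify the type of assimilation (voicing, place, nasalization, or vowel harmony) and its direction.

voicing assimilation, regressive

/g/→[k] /f/→[v] /z/→[s].
Each target copies a feature from the following segment, so the direction is regressive.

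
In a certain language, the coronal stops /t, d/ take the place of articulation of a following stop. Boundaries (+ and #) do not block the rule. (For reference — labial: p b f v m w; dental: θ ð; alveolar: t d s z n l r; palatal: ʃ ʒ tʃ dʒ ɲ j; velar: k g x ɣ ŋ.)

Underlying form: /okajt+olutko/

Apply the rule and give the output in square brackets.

/t/ before /k/ (velar) → [k]

[okajt+olukko]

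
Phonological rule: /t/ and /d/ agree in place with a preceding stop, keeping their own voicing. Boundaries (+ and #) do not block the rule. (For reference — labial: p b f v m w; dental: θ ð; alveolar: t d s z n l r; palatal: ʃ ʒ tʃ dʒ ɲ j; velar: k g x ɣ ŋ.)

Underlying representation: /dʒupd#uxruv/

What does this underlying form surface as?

/d/ after /p/ (labial) → [b]

[dʒupb#uxruv]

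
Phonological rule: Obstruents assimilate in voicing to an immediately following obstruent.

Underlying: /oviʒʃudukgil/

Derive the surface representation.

/ʒ/ before /ʃ/ (voiceless) → [ʃ]
/k/ before /g/ (voiced) → [g]

[oviʃʃuduggil]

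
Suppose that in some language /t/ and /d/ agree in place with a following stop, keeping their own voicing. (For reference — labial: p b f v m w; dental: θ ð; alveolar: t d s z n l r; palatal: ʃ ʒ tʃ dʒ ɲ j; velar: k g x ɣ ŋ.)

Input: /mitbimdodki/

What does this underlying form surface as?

/t/ before /b/ (labial) → [p]
/d/ before /k/ (velar) → [g]

[mipbimdogki]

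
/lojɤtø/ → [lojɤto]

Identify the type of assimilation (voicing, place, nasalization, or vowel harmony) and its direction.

/ø/→[o].
Vowels agree with the first vowel, so the harmony is progressive.

vowel harmony, progressive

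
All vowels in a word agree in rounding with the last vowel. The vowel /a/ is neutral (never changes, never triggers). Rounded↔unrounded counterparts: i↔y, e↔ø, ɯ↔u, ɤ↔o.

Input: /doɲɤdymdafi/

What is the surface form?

[dɤɲɤdimdafi]

/o/ harmonizes with /i/ ([-round]) → [ɤ]
/y/ harmonizes with /i/ ([-round]) → [i]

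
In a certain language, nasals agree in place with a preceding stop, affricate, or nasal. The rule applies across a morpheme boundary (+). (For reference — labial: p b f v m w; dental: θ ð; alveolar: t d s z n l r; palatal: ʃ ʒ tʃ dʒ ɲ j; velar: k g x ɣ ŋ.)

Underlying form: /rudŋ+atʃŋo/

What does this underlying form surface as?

/ŋ/ after /d/ (alveolar) → [n]
/ŋ/ after /tʃ/ (palatal) → [ɲ]

[rudn+atʃɲo]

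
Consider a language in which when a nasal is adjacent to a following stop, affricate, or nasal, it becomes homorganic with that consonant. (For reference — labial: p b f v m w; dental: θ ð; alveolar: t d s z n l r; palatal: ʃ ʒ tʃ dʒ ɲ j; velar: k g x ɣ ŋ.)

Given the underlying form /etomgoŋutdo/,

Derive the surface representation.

/m/ before /g/ (velar) → [ŋ]

[etoŋgoŋutdo]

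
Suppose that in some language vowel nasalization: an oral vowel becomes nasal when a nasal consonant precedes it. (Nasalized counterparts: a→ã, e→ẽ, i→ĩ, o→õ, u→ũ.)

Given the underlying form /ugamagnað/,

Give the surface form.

/a/ after nasal /m/ → [ã]
/a/ after nasal /n/ → [ã]

[ugamãgnãð]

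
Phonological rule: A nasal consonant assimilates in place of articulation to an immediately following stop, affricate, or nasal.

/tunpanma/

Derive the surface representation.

/n/ before /p/ (labial) → [m]
/n/ before /m/ (labial) → [m]

[tumpamma]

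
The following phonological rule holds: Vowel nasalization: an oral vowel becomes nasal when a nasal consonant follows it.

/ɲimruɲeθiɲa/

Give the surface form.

/i/ before nasal /m/ → [ĩ]
/u/ before nasal /ɲ/ → [ũ]
/i/ before nasal /ɲ/ → [ĩ]

[ɲĩmrũɲeθĩɲa]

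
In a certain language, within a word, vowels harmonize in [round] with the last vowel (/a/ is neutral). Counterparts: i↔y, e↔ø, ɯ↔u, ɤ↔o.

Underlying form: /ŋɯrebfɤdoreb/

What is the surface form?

[ŋɯrebfɤdɤreb]

/o/ harmonizes with /e/ ([-round]) → [ɤ]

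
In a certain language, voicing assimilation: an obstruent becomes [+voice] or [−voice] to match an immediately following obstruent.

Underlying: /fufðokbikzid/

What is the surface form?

/f/ before /ð/ (voiced) → [v]
/k/ before /b/ (voiced) → [g]
/k/ before /z/ (voiced) → [g]

[fuvðogbigzid]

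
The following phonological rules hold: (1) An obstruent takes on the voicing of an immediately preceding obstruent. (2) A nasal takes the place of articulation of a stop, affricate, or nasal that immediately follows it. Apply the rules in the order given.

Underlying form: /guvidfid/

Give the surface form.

Rule 1: /f/ after /d/ (voiced) → [v]
After rule 1: guvidvid
Rule 2: no segment meets the rule's conditions; no change.

[guvidvid]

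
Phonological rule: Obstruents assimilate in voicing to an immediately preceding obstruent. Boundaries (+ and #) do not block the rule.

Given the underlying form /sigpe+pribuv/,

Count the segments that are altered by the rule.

/p/ after /g/ (voiced) → [b]
1 segment changes.

1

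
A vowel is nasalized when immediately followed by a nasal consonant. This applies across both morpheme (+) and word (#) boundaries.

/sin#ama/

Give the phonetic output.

/i/ before nasal /n/ → [ĩ]
/a/ before nasal /m/ → [ã]

[sĩn#ãma]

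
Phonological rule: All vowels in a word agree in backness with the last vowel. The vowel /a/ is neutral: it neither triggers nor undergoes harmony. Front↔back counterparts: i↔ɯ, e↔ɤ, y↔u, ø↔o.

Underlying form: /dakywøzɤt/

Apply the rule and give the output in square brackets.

[dakuwozɤt]

/y/ harmonizes with /ɤ/ ([+back]) → [u]
/ø/ harmonizes with /ɤ/ ([+back]) → [o]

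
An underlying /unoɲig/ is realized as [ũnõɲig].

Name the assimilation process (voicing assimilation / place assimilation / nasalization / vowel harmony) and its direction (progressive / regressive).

nasalization, regressive

/u/→[ũ] /o/→[õ].
Each target copies a feature from the following segment, so the direction is regressive.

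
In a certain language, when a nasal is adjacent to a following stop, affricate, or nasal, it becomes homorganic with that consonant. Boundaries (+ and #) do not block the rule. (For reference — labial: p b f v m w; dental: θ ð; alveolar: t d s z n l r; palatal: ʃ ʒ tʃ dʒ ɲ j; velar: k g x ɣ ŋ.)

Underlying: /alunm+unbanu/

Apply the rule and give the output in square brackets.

[alumm+umbanu]

/n/ before /m/ (labial) → [m]
/n/ before /b/ (labial) → [m]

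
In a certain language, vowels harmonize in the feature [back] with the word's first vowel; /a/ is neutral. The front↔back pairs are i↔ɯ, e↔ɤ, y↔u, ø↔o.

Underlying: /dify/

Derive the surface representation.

[dify]

no segment meets the rule's conditions; no change.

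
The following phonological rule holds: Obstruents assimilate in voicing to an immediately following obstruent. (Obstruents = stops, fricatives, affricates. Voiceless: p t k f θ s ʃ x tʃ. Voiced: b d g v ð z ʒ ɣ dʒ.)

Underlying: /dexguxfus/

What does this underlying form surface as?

/x/ before /g/ (voiced) → [ɣ]

[deɣguxfus]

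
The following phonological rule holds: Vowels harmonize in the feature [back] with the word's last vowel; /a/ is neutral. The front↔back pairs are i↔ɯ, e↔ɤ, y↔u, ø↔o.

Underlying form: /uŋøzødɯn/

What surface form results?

[uŋozodɯn]

/ø/ harmonizes with /ɯ/ ([+back]) → [o]
/ø/ harmonizes with /ɯ/ ([+back]) → [o]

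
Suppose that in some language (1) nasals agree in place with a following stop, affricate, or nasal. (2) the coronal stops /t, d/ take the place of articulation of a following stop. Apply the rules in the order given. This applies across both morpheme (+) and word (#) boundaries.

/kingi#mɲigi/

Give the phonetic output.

[kiŋgi#ɲɲigi]

Rule 1: /n/ before /g/ (velar) → [ŋ]
Rule 1: /m/ before /ɲ/ (palatal) → [ɲ]
After rule 1: kiŋgi#ɲɲigi
Rule 2: no segment meets the rule's conditions; no change.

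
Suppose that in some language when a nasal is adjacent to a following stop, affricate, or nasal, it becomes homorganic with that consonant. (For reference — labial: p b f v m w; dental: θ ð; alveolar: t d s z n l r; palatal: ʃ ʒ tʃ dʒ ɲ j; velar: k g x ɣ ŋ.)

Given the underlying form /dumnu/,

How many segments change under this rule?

1

/m/ before /n/ (alveolar) → [n]
1 segment changes.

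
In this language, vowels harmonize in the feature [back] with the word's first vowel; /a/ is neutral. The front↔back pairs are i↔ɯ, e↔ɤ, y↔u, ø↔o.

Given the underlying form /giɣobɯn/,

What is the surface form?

/o/ harmonizes with /i/ ([-back]) → [ø]
/ɯ/ harmonizes with /i/ ([-back]) → [i]

[giɣøbin]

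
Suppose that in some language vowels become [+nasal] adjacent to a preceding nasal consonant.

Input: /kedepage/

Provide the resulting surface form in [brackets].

[kedepage]

no segment meets the rule's conditions; no change.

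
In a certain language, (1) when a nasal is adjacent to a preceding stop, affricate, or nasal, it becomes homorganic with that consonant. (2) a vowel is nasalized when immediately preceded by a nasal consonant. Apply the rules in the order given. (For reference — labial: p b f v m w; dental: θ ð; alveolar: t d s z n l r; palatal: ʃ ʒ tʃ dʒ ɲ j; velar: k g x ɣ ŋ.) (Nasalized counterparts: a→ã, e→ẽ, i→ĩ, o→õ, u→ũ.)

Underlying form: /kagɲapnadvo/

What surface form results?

Rule 1: /ɲ/ after /g/ (velar) → [ŋ]
Rule 1: /n/ after /p/ (labial) → [m]
After rule 1: kagŋapmadvo
Rule 2: /a/ after nasal /ŋ/ → [ã]
Rule 2: /a/ after nasal /m/ → [ã]

[kagŋãpmãdvo]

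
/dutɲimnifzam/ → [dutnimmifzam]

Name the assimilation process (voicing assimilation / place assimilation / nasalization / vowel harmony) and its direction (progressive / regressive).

/ɲ/→[n] /n/→[m].
Each target copies a feature from the preceding segment, so the direction is progressive.

place assimilation, progressive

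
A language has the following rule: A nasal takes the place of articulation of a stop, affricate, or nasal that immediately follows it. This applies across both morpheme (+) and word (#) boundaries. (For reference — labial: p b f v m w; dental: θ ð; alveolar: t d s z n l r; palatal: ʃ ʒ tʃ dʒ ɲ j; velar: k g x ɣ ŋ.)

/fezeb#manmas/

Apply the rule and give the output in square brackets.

[fezeb#mammas]

/n/ before /m/ (labial) → [m]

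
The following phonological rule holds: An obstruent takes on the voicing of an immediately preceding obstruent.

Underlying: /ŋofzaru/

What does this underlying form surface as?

/z/ after /f/ (voiceless) → [s]

[ŋofsaru]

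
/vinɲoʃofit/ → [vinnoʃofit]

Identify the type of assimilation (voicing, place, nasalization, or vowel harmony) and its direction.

/ɲ/→[n].
Each target copies a feature from the preceding segment, so the direction is progressive.

place assimilation, progressive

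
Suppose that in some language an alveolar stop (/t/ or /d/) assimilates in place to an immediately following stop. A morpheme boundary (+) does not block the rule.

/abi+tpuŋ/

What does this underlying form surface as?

[abi+ppuŋ]

/t/ before /p/ (labial) → [p]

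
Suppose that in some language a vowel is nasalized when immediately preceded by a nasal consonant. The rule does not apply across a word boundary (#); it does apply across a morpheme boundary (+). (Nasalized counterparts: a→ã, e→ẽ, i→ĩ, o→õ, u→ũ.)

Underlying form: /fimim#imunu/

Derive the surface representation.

/i/ after nasal /m/ → [ĩ]
/u/ after nasal /m/ → [ũ]
/u/ after nasal /n/ → [ũ]

[fimĩm#imũnũ]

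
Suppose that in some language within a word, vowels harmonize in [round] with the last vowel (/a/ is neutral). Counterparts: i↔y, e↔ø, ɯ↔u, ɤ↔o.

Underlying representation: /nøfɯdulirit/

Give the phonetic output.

/ø/ harmonizes with /i/ ([-round]) → [e]
/u/ harmonizes with /i/ ([-round]) → [ɯ]

[nefɯdɯlirit]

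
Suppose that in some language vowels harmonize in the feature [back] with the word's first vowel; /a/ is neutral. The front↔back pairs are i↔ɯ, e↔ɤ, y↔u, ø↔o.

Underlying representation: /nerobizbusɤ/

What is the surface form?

[nerøbizbyse]

/o/ harmonizes with /e/ ([-back]) → [ø]
/u/ harmonizes with /e/ ([-back]) → [y]
/ɤ/ harmonizes with /e/ ([-back]) → [e]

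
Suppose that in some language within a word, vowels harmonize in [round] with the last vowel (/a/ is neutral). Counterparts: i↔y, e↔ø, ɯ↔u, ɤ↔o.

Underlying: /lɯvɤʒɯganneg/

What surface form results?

no segment meets the rule's conditions; no change.

[lɯvɤʒɯganneg]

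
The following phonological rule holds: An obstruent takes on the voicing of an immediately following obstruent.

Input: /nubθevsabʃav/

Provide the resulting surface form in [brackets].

[nupθefsapʃav]

/b/ before /θ/ (voiceless) → [p]
/v/ before /s/ (voiceless) → [f]
/b/ before /ʃ/ (voiceless) → [p]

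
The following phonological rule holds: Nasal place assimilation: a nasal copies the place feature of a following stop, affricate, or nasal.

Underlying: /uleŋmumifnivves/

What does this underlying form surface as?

/ŋ/ before /m/ (labial) → [m]

[ulemmumifnivves]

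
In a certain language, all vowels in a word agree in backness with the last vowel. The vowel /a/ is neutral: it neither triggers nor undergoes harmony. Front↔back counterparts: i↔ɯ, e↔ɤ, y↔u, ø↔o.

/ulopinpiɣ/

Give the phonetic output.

[yløpinpiɣ]

/u/ harmonizes with /i/ ([-back]) → [y]
/o/ harmonizes with /i/ ([-back]) → [ø]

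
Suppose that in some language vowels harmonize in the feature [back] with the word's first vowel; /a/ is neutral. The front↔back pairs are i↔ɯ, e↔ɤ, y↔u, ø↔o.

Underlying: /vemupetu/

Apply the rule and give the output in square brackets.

/u/ harmonizes with /e/ ([-back]) → [y]
/u/ harmonizes with /e/ ([-back]) → [y]

[vemypety]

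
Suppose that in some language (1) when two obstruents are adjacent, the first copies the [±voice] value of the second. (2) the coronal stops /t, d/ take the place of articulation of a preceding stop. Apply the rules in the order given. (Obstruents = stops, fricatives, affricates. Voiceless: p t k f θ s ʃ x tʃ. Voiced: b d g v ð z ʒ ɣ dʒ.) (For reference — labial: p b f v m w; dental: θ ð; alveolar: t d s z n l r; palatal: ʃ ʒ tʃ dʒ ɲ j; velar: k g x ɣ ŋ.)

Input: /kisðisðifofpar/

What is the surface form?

[kizðizðifofpar]

Rule 1: /s/ before /ð/ (voiced) → [z]
Rule 1: /s/ before /ð/ (voiced) → [z]
After rule 1: kizðizðifofpar
Rule 2: no segment meets the rule's conditions; no change.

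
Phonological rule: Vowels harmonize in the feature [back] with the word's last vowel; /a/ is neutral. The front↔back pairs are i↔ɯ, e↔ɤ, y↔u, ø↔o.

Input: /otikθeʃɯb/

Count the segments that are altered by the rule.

2

/i/ harmonizes with /ɯ/ ([+back]) → [ɯ]
/e/ harmonizes with /ɯ/ ([+back]) → [ɤ]
2 segments change.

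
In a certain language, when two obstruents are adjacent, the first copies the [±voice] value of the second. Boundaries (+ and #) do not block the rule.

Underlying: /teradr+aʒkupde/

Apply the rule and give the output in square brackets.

[teradr+aʃkubde]

/ʒ/ before /k/ (voiceless) → [ʃ]
/p/ before /d/ (voiced) → [b]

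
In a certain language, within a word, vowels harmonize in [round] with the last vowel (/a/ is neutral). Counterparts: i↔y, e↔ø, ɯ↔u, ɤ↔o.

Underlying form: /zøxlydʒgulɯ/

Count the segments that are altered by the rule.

/ø/ harmonizes with /ɯ/ ([-round]) → [e]
/y/ harmonizes with /ɯ/ ([-round]) → [i]
/u/ harmonizes with /ɯ/ ([-round]) → [ɯ]
3 segments change.

3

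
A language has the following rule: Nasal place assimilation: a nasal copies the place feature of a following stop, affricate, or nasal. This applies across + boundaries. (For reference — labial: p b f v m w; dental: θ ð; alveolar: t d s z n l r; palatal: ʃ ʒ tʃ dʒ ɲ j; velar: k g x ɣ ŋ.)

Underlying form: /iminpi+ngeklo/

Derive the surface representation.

[imimpi+ŋgeklo]

/n/ before /p/ (labial) → [m]
/n/ before /g/ (velar) → [ŋ]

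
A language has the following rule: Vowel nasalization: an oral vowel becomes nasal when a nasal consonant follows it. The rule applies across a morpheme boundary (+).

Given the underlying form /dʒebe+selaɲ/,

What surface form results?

[dʒebe+selãɲ]

/a/ before nasal /ɲ/ → [ã]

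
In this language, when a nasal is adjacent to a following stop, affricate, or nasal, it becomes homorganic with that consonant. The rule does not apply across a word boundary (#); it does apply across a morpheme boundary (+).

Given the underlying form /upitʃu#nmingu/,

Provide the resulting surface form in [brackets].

[upitʃu#mmiŋgu]

/n/ before /m/ (labial) → [m]
/n/ before /g/ (velar) → [ŋ]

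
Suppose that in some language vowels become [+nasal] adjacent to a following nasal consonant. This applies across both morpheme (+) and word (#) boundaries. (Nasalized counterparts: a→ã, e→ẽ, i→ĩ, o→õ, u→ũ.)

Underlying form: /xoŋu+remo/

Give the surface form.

[xõŋu+rẽmo]

/o/ before nasal /ŋ/ → [õ]
/e/ before nasal /m/ → [ẽ]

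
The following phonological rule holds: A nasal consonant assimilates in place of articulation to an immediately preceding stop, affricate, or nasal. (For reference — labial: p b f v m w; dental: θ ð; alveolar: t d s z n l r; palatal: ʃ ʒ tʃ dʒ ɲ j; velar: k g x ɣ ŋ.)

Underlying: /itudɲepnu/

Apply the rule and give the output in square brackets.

[itudnepmu]

/ɲ/ after /d/ (alveolar) → [n]
/n/ after /p/ (labial) → [m]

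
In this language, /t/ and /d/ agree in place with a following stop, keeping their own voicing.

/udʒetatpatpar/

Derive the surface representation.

/t/ before /p/ (labial) → [p]
/t/ before /p/ (labial) → [p]

[udʒetappappar]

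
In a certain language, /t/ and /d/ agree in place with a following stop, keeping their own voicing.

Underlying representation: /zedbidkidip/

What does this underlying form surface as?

[zebbigkidip]

/d/ before /b/ (labial) → [b]
/d/ before /k/ (velar) → [g]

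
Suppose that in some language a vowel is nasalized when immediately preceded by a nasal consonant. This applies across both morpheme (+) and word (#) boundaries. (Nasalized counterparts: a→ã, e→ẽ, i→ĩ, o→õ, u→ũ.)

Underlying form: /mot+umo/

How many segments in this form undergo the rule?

2

/o/ after nasal /m/ → [õ]
/o/ after nasal /m/ → [õ]
2 segments change.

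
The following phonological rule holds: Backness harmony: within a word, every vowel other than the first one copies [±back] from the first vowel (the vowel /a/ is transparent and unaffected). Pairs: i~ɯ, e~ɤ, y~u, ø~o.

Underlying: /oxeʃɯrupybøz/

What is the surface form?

/e/ harmonizes with /o/ ([+back]) → [ɤ]
/y/ harmonizes with /o/ ([+back]) → [u]
/ø/ harmonizes with /o/ ([+back]) → [o]

[oxɤʃɯrupuboz]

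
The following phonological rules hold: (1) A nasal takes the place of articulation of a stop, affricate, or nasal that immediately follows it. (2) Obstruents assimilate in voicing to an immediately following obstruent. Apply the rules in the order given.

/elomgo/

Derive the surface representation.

Rule 1: /m/ before /g/ (velar) → [ŋ]
After rule 1: eloŋgo
Rule 2: no segment meets the rule's conditions; no change.

[eloŋgo]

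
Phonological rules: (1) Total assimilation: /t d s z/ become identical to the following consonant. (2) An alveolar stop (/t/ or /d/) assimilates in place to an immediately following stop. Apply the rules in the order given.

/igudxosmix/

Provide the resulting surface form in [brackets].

[iguxxommix]

Rule 1: /d/ before /x/ → [x] (total assimilation)
Rule 1: /s/ before /m/ → [m] (total assimilation)
After rule 1: iguxxommix
Rule 2: no segment meets the rule's conditions; no change.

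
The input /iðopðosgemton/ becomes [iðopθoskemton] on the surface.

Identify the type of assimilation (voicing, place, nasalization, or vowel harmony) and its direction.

voicing assimilation, progressive

/ð/→[θ] /g/→[k].
Each target copies a feature from the preceding segment, so the direction is progressive.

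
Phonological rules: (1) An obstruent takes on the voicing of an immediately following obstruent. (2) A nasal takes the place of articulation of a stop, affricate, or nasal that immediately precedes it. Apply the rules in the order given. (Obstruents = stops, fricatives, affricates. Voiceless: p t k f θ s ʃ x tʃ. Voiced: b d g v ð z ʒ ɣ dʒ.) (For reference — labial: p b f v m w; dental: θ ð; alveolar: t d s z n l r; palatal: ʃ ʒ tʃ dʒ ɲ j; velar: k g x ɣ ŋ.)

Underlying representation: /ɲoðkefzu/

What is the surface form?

[ɲoθkevzu]

Rule 1: /ð/ before /k/ (voiceless) → [θ]
Rule 1: /f/ before /z/ (voiced) → [v]
After rule 1: ɲoθkevzu
Rule 2: no segment meets the rule's conditions; no change.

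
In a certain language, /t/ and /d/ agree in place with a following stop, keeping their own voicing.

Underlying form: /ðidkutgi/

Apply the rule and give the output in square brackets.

[ðigkukgi]

/d/ before /k/ (velar) → [g]
/t/ before /g/ (velar) → [k]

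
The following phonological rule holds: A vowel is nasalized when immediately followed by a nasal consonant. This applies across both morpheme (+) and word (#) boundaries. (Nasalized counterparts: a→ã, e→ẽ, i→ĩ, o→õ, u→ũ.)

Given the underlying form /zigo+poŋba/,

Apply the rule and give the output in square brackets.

[zigo+põŋba]

/o/ before nasal /ŋ/ → [õ]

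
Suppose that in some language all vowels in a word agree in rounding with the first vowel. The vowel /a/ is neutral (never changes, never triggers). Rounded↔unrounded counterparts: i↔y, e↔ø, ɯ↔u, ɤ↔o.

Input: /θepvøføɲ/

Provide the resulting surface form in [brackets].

/ø/ harmonizes with /e/ ([-round]) → [e]
/ø/ harmonizes with /e/ ([-round]) → [e]

[θepvefeɲ]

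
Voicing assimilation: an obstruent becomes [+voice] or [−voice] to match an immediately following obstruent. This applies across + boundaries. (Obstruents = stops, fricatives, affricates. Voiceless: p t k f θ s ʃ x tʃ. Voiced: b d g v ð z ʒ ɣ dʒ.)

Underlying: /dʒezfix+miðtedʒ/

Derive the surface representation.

[dʒesfix+miθtedʒ]

/z/ before /f/ (voiceless) → [s]
/ð/ before /t/ (voiceless) → [θ]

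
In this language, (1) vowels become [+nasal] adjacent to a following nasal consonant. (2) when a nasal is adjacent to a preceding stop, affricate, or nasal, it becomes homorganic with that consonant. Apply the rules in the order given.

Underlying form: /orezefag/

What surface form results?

[orezefag]

Rule 1: no segment meets the rule's conditions; no change.
After rule 1: orezefag
Rule 2: no segment meets the rule's conditions; no change.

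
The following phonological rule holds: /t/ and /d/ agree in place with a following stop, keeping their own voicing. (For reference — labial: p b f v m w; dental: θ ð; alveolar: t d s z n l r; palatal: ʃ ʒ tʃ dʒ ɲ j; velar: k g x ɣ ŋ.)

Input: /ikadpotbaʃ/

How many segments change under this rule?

2

/d/ before /p/ (labial) → [b]
/t/ before /b/ (labial) → [p]
2 segments change.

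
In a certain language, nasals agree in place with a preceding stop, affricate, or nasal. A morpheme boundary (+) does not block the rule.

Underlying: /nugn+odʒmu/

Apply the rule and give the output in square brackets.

/n/ after /g/ (velar) → [ŋ]
/m/ after /dʒ/ (palatal) → [ɲ]

[nugŋ+odʒɲu]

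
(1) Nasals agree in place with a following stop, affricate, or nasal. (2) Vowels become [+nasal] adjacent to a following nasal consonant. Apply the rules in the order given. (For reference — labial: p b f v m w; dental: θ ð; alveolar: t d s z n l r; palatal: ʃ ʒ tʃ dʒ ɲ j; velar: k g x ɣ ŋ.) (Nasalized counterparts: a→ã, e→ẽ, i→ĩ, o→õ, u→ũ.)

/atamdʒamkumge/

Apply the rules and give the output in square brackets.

Rule 1: /m/ before /dʒ/ (palatal) → [ɲ]
Rule 1: /m/ before /k/ (velar) → [ŋ]
Rule 1: /m/ before /g/ (velar) → [ŋ]
After rule 1: ataɲdʒaŋkuŋge
Rule 2: /a/ before nasal /ɲ/ → [ã]
Rule 2: /a/ before nasal /ŋ/ → [ã]
Rule 2: /u/ before nasal /ŋ/ → [ũ]

[atãɲdʒãŋkũŋge]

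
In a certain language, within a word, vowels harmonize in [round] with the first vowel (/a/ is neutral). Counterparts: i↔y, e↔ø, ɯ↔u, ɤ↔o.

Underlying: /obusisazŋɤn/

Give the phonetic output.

[obusysazŋon]

/i/ harmonizes with /o/ ([+round]) → [y]
/ɤ/ harmonizes with /o/ ([+round]) → [o]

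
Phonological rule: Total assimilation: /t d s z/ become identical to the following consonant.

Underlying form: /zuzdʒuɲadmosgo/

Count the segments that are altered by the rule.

3

/z/ before /dʒ/ → [dʒ] (total assimilation)
/d/ before /m/ → [m] (total assimilation)
/s/ before /g/ → [g] (total assimilation)
3 segments change.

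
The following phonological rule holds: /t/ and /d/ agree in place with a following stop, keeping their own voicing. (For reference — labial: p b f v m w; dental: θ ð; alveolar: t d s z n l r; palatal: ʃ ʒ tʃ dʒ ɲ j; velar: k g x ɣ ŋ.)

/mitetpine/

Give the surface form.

/t/ before /p/ (labial) → [p]

[miteppine]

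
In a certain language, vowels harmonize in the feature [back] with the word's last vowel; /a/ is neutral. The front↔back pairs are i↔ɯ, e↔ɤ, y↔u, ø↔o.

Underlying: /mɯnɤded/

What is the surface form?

/ɯ/ harmonizes with /e/ ([-back]) → [i]
/ɤ/ harmonizes with /e/ ([-back]) → [e]

[mineded]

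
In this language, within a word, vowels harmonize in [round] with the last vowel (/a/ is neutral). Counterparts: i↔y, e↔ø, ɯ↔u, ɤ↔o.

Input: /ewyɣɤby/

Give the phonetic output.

[øwyɣoby]

/e/ harmonizes with /y/ ([+round]) → [ø]
/ɤ/ harmonizes with /y/ ([+round]) → [o]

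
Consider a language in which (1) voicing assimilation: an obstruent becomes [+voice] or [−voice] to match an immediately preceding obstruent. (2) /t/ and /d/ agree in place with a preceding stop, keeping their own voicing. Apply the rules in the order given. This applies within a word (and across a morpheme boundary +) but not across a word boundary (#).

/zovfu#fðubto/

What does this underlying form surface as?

[zovvu#fθubbo]

Rule 1: /f/ after /v/ (voiced) → [v]
Rule 1: /ð/ after /f/ (voiceless) → [θ]
Rule 1: /t/ after /b/ (voiced) → [d]
After rule 1: zovvu#fθubdo
Rule 2: /d/ after /b/ (labial) → [b]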